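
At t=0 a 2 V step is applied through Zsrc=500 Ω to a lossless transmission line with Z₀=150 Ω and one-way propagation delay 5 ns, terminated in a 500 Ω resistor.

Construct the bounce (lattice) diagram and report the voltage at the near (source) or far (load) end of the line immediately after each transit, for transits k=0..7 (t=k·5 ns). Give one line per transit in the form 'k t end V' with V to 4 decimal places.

0 0 source 0.4615
1 5 load 0.7101
2 10 source 0.8439
3 15 load 0.9159
4 20 source 0.9547
5 25 load 0.9756
6 30 source 0.9869
7 35 load 0.9929

Γ_L=0.538462, Γ_S=0.538462; launch V₁=2·150/650=0.461538
k=0 src: V=0.4615
k=1 load: inc=0.461538, refl=0.461538·0.538462=0.2485; V=0.000000+0.461538+0.248521=0.7101
k=2 src: inc=0.248521, refl=0.248521·0.538462=0.1338; V=0.461538+0.248521+0.133819=0.8439
k=3 load: inc=0.133819, refl=0.133819·0.538462=0.0721; V=0.710059+0.133819+0.072056=0.9159
k=4 src: inc=0.072056, refl=0.072056·0.538462=0.0388; V=0.843878+0.072056+0.038800=0.9547
k=5 load: inc=0.038800, refl=0.038800·0.538462=0.0209; V=0.915934+0.038800+0.020892=0.9756
k=6 src: inc=0.020892, refl=0.020892·0.538462=0.0112; V=0.954734+0.020892+0.011250=0.9869
k=7 load: inc=0.011250, refl=0.011250·0.538462=0.0061; V=0.975626+0.011250+0.006057=0.9929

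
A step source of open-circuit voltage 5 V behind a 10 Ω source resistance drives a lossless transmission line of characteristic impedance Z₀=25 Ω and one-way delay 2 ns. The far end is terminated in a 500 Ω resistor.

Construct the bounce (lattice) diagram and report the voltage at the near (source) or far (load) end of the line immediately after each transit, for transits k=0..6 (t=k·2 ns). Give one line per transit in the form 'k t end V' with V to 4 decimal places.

Γ_L=0.904762, Γ_S=-0.428571; launch V₁=5·25/35=3.571429
k=0 src: V=3.5714
k=1 load: inc=3.571429, refl=3.571429·0.904762=3.2313; V=0.000000+3.571429+3.231293=6.8027
k=2 src: inc=3.231293, refl=3.231293·-0.428571=-1.3848; V=3.571429+3.231293+-1.384840=5.4179
k=3 load: inc=-1.384840, refl=-1.384840·0.904762=-1.2530; V=6.802721+-1.384840+-1.252950=4.1649
k=4 src: inc=-1.252950, refl=-1.252950·-0.428571=0.5370; V=5.417881+-1.252950+0.536979=4.7019
k=5 load: inc=0.536979, refl=0.536979·0.904762=0.4858; V=4.164931+0.536979+0.485838=5.1877
k=6 src: inc=0.485838, refl=0.485838·-0.428571=-0.2082; V=4.701910+0.485838+-0.208216=4.9795

0 0 source 3.5714
1 2 load 6.8027
2 4 source 5.4179
3 6 load 4.1649
4 8 source 4.7019
5 10 load 5.1877
6 12 source 4.9795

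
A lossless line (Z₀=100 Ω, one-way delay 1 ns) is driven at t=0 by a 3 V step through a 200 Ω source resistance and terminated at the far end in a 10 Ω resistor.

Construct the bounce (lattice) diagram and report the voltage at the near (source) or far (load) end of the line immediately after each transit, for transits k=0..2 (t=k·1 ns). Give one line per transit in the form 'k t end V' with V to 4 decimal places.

Γ_L=-0.818182, Γ_S=0.333333; launch V₁=3·100/300=1.000000
k=0 src: V=1.0000
k=1 load: inc=1.000000, refl=1.000000·-0.818182=-0.8182; V=0.000000+1.000000+-0.818182=0.1818
k=2 src: inc=-0.818182, refl=-0.818182·0.333333=-0.2727; V=1.000000+-0.818182+-0.272727=-0.0909

0 0 source 1.0000
1 1 load 0.1818
2 2 source -0.0909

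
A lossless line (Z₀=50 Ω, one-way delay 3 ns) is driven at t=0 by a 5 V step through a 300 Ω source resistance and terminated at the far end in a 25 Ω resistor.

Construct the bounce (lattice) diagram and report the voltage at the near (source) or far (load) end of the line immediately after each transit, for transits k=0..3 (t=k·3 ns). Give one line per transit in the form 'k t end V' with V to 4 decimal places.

Γ_L=-0.333333, Γ_S=0.714286; launch V₁=5·50/350=0.714286
k=0 src: V=0.7143
k=1 load: inc=0.714286, refl=0.714286·-0.333333=-0.2381; V=0.000000+0.714286+-0.238095=0.4762
k=2 src: inc=-0.238095, refl=-0.238095·0.714286=-0.1701; V=0.714286+-0.238095+-0.170068=0.3061
k=3 load: inc=-0.170068, refl=-0.170068·-0.333333=0.0567; V=0.476190+-0.170068+0.056689=0.3628

0 0 source 0.7143
1 3 load 0.4762
2 6 source 0.3061
3 9 load 0.3628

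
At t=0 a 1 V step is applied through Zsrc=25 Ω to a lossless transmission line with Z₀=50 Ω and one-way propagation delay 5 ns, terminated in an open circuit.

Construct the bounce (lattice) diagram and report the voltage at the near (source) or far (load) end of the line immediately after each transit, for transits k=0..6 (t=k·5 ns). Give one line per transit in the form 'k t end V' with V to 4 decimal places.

0 0 source 0.6667
1 5 load 1.3333
2 10 source 1.1111
3 15 load 0.8889
4 20 source 0.9630
5 25 load 1.0370
6 30 source 1.0123

Γ_L=1.000000, Γ_S=-0.333333; launch V₁=1·50/75=0.666667
k=0 src: V=0.6667
k=1 load: inc=0.666667, refl=0.666667·1.000000=0.6667; V=0.000000+0.666667+0.666667=1.3333
k=2 src: inc=0.666667, refl=0.666667·-0.333333=-0.2222; V=0.666667+0.666667+-0.222222=1.1111
k=3 load: inc=-0.222222, refl=-0.222222·1.000000=-0.2222; V=1.333333+-0.222222+-0.222222=0.8889
k=4 src: inc=-0.222222, refl=-0.222222·-0.333333=0.0741; V=1.111111+-0.222222+0.074074=0.9630
k=5 load: inc=0.074074, refl=0.074074·1.000000=0.0741; V=0.888889+0.074074+0.074074=1.0370
k=6 src: inc=0.074074, refl=0.074074·-0.333333=-0.0247; V=0.962963+0.074074+-0.024691=1.0123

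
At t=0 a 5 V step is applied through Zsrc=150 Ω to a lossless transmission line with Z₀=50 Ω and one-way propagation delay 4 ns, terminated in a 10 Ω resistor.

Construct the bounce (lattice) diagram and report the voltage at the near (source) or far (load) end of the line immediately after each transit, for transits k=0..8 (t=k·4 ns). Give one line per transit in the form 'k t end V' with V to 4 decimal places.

0 0 source 1.2500
1 4 load 0.4167
2 8 source 0.0000
3 12 load 0.2778
4 16 source 0.4167
5 20 load 0.3241
6 24 source 0.2778
7 28 load 0.3086
8 32 source 0.3241

Γ_L=-0.666667, Γ_S=0.500000; launch V₁=5·50/200=1.250000
k=0 src: V=1.2500
k=1 load: inc=1.250000, refl=1.250000·-0.666667=-0.8333; V=0.000000+1.250000+-0.833333=0.4167
k=2 src: inc=-0.833333, refl=-0.833333·0.500000=-0.4167; V=1.250000+-0.833333+-0.416667=0.0000
k=3 load: inc=-0.416667, refl=-0.416667·-0.666667=0.2778; V=0.416667+-0.416667+0.277778=0.2778
k=4 src: inc=0.277778, refl=0.277778·0.500000=0.1389; V=0.000000+0.277778+0.138889=0.4167
k=5 load: inc=0.138889, refl=0.138889·-0.666667=-0.0926; V=0.277778+0.138889+-0.092593=0.3241
k=6 src: inc=-0.092593, refl=-0.092593·0.500000=-0.0463; V=0.416667+-0.092593+-0.046296=0.2778
k=7 load: inc=-0.046296, refl=-0.046296·-0.666667=0.0309; V=0.324074+-0.046296+0.030864=0.3086
k=8 src: inc=0.030864, refl=0.030864·0.500000=0.0154; V=0.277778+0.030864+0.015432=0.3241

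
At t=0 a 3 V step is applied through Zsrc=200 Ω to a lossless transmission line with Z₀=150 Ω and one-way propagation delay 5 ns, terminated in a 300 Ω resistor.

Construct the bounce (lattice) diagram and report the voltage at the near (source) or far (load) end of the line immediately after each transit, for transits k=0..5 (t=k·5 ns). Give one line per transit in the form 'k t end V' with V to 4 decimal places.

Γ_L=0.333333, Γ_S=0.142857; launch V₁=3·150/350=1.285714
k=0 src: V=1.2857
k=1 load: inc=1.285714, refl=1.285714·0.333333=0.4286; V=0.000000+1.285714+0.428571=1.7143
k=2 src: inc=0.428571, refl=0.428571·0.142857=0.0612; V=1.285714+0.428571+0.061224=1.7755
k=3 load: inc=0.061224, refl=0.061224·0.333333=0.0204; V=1.714286+0.061224+0.020408=1.7959
k=4 src: inc=0.020408, refl=0.020408·0.142857=0.0029; V=1.775510+0.020408+0.002915=1.7988
k=5 load: inc=0.002915, refl=0.002915·0.333333=0.0010; V=1.795918+0.002915+0.000972=1.7998

0 0 source 1.2857
1 5 load 1.7143
2 10 source 1.7755
3 15 load 1.7959
4 20 source 1.7988
5 25 load 1.7998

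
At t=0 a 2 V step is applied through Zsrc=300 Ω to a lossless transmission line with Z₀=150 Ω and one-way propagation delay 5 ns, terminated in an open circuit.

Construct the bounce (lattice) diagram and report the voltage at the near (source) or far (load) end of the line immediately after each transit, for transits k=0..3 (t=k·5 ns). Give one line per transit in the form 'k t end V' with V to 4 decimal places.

Γ_L=1.000000, Γ_S=0.333333; launch V₁=2·150/450=0.666667
k=0 src: V=0.6667
k=1 load: inc=0.666667, refl=0.666667·1.000000=0.6667; V=0.000000+0.666667+0.666667=1.3333
k=2 src: inc=0.666667, refl=0.666667·0.333333=0.2222; V=0.666667+0.666667+0.222222=1.5556
k=3 load: inc=0.222222, refl=0.222222·1.000000=0.2222; V=1.333333+0.222222+0.222222=1.7778

0 0 source 0.6667
1 5 load 1.3333
2 10 source 1.5556
3 15 load 1.7778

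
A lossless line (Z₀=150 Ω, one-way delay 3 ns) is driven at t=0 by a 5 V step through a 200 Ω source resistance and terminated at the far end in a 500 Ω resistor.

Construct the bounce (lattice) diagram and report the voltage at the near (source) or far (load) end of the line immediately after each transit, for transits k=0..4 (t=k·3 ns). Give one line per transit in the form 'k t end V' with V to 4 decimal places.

Γ_L=0.538462, Γ_S=0.142857; launch V₁=5·150/350=2.142857
k=0 src: V=2.1429
k=1 load: inc=2.142857, refl=2.142857·0.538462=1.1538; V=0.000000+2.142857+1.153846=3.2967
k=2 src: inc=1.153846, refl=1.153846·0.142857=0.1648; V=2.142857+1.153846+0.164835=3.4615
k=3 load: inc=0.164835, refl=0.164835·0.538462=0.0888; V=3.296703+0.164835+0.088757=3.5503
k=4 src: inc=0.088757, refl=0.088757·0.142857=0.0127; V=3.461538+0.088757+0.012680=3.5630

0 0 source 2.1429
1 3 load 3.2967
2 6 source 3.4615
3 9 load 3.5503
4 12 source 3.5630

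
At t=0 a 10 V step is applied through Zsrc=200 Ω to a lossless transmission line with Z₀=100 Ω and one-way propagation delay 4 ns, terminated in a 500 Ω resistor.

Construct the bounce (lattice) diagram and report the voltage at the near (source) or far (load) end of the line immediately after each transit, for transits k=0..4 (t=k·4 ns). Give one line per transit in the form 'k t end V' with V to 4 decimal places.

Γ_L=0.666667, Γ_S=0.333333; launch V₁=10·100/300=3.333333
k=0 src: V=3.3333
k=1 load: inc=3.333333, refl=3.333333·0.666667=2.2222; V=0.000000+3.333333+2.222222=5.5556
k=2 src: inc=2.222222, refl=2.222222·0.333333=0.7407; V=3.333333+2.222222+0.740741=6.2963
k=3 load: inc=0.740741, refl=0.740741·0.666667=0.4938; V=5.555556+0.740741+0.493827=6.7901
k=4 src: inc=0.493827, refl=0.493827·0.333333=0.1646; V=6.296296+0.493827+0.164609=6.9547

0 0 source 3.3333
1 4 load 5.5556
2 8 source 6.2963
3 12 load 6.7901
4 16 source 6.9547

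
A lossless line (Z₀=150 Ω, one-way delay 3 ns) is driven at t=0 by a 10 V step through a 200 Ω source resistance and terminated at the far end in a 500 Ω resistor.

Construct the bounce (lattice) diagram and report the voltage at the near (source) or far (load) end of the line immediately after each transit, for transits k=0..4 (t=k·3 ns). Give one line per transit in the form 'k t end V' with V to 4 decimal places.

Γ_L=0.538462, Γ_S=0.142857; launch V₁=10·150/350=4.285714
k=0 src: V=4.2857
k=1 load: inc=4.285714, refl=4.285714·0.538462=2.3077; V=0.000000+4.285714+2.307692=6.5934
k=2 src: inc=2.307692, refl=2.307692·0.142857=0.3297; V=4.285714+2.307692+0.329670=6.9231
k=3 load: inc=0.329670, refl=0.329670·0.538462=0.1775; V=6.593407+0.329670+0.177515=7.1006
k=4 src: inc=0.177515, refl=0.177515·0.142857=0.0254; V=6.923077+0.177515+0.025359=7.1260

0 0 source 4.2857
1 3 load 6.5934
2 6 source 6.9231
3 9 load 7.1006
4 12 source 7.1260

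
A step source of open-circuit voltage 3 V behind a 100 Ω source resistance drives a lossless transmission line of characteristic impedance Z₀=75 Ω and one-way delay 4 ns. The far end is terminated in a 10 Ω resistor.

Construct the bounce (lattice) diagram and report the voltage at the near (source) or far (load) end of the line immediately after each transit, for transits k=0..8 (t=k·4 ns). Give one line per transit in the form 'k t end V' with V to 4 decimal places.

Γ_L=-0.764706, Γ_S=0.142857; launch V₁=3·75/175=1.285714
k=0 src: V=1.2857
k=1 load: inc=1.285714, refl=1.285714·-0.764706=-0.9832; V=0.000000+1.285714+-0.983193=0.3025
k=2 src: inc=-0.983193, refl=-0.983193·0.142857=-0.1405; V=1.285714+-0.983193+-0.140456=0.1621
k=3 load: inc=-0.140456, refl=-0.140456·-0.764706=0.1074; V=0.302521+-0.140456+0.107408=0.2695
k=4 src: inc=0.107408, refl=0.107408·0.142857=0.0153; V=0.162065+0.107408+0.015344=0.2848
k=5 load: inc=0.015344, refl=0.015344·-0.764706=-0.0117; V=0.269472+0.015344+-0.011734=0.2731
k=6 src: inc=-0.011734, refl=-0.011734·0.142857=-0.0017; V=0.284816+-0.011734+-0.001676=0.2714
k=7 load: inc=-0.001676, refl=-0.001676·-0.764706=0.0013; V=0.273083+-0.001676+0.001282=0.2727
k=8 src: inc=0.001282, refl=0.001282·0.142857=0.0002; V=0.271407+0.001282+0.000183=0.2729

0 0 source 1.2857
1 4 load 0.3025
2 8 source 0.1621
3 12 load 0.2695
4 16 source 0.2848
5 20 load 0.2731
6 24 source 0.2714
7 28 load 0.2727
8 32 source 0.2729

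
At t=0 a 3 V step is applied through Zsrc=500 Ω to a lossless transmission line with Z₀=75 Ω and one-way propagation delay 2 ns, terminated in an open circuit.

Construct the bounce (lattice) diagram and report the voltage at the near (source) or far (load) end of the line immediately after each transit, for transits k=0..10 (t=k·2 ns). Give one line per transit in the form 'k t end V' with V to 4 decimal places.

0 0 source 0.3913
1 2 load 0.7826
2 4 source 1.0718
3 6 load 1.3611
4 8 source 1.5748
5 10 load 1.7886
6 12 source 1.9466
7 14 load 2.1046
8 16 source 2.2214
9 18 load 2.3382
10 20 source 2.4245

Γ_L=1.000000, Γ_S=0.739130; launch V₁=3·75/575=0.391304
k=0 src: V=0.3913
k=1 load: inc=0.391304, refl=0.391304·1.000000=0.3913; V=0.000000+0.391304+0.391304=0.7826
k=2 src: inc=0.391304, refl=0.391304·0.739130=0.2892; V=0.391304+0.391304+0.289225=1.0718
k=3 load: inc=0.289225, refl=0.289225·1.000000=0.2892; V=0.782609+0.289225+0.289225=1.3611
k=4 src: inc=0.289225, refl=0.289225·0.739130=0.2138; V=1.071834+0.289225+0.213775=1.5748
k=5 load: inc=0.213775, refl=0.213775·1.000000=0.2138; V=1.361059+0.213775+0.213775=1.7886
k=6 src: inc=0.213775, refl=0.213775·0.739130=0.1580; V=1.574834+0.213775+0.158008=1.9466
k=7 load: inc=0.158008, refl=0.158008·1.000000=0.1580; V=1.788609+0.158008+0.158008=2.1046
k=8 src: inc=0.158008, refl=0.158008·0.739130=0.1168; V=1.946616+0.158008+0.116788=2.2214
k=9 load: inc=0.116788, refl=0.116788·1.000000=0.1168; V=2.104624+0.116788+0.116788=2.3382
k=10 src: inc=0.116788, refl=0.116788·0.739130=0.0863; V=2.221412+0.116788+0.086322=2.4245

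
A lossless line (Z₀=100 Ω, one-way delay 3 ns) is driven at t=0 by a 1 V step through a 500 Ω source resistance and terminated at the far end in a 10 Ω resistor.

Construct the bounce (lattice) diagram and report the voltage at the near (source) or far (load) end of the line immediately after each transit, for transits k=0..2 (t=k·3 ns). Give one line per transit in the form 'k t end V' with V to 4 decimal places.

0 0 source 0.1667
1 3 load 0.0303
2 6 source -0.0606

Γ_L=-0.818182, Γ_S=0.666667; launch V₁=1·100/600=0.166667
k=0 src: V=0.1667
k=1 load: inc=0.166667, refl=0.166667·-0.818182=-0.1364; V=0.000000+0.166667+-0.136364=0.0303
k=2 src: inc=-0.136364, refl=-0.136364·0.666667=-0.0909; V=0.166667+-0.136364+-0.090909=-0.0606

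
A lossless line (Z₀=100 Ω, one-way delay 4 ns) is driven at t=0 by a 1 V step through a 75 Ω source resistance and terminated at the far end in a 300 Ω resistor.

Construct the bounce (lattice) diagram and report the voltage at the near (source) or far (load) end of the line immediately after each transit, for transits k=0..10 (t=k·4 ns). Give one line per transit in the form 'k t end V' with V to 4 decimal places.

0 0 source 0.5714
1 4 load 0.8571
2 8 source 0.8163
3 12 load 0.7959
4 16 source 0.7988
5 20 load 0.8003
6 24 source 0.8001
7 28 load 0.8000
8 32 source 0.8000
9 36 load 0.8000
10 40 source 0.8000

Γ_L=0.500000, Γ_S=-0.142857; launch V₁=1·100/175=0.571429
k=0 src: V=0.5714
k=1 load: inc=0.571429, refl=0.571429·0.500000=0.2857; V=0.000000+0.571429+0.285714=0.8571
k=2 src: inc=0.285714, refl=0.285714·-0.142857=-0.0408; V=0.571429+0.285714+-0.040816=0.8163
k=3 load: inc=-0.040816, refl=-0.040816·0.500000=-0.0204; V=0.857143+-0.040816+-0.020408=0.7959
k=4 src: inc=-0.020408, refl=-0.020408·-0.142857=0.0029; V=0.816327+-0.020408+0.002915=0.7988
k=5 load: inc=0.002915, refl=0.002915·0.500000=0.0015; V=0.795918+0.002915+0.001458=0.8003
k=6 src: inc=0.001458, refl=0.001458·-0.142857=-0.0002; V=0.798834+0.001458+-0.000208=0.8001
k=7 load: inc=-0.000208, refl=-0.000208·0.500000=-0.0001; V=0.800292+-0.000208+-0.000104=0.8000
k=8 src: inc=-0.000104, refl=-0.000104·-0.142857=0.0000; V=0.800083+-0.000104+0.000015=0.8000
k=9 load: inc=0.000015, refl=0.000015·0.500000=0.0000; V=0.799979+0.000015+0.000007=0.8000
k=10 src: inc=0.000007, refl=0.000007·-0.142857=-0.0000; V=0.799994+0.000007+-0.000001=0.8000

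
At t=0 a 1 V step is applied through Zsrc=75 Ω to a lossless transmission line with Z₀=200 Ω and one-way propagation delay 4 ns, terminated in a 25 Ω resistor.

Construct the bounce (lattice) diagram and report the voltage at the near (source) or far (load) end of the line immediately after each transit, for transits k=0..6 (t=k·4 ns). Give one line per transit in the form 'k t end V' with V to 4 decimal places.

0 0 source 0.7273
1 4 load 0.1616
2 8 source 0.4187
3 12 load 0.2188
4 16 source 0.3097
5 20 load 0.2390
6 24 source 0.2711

Γ_L=-0.777778, Γ_S=-0.454545; launch V₁=1·200/275=0.727273
k=0 src: V=0.7273
k=1 load: inc=0.727273, refl=0.727273·-0.777778=-0.5657; V=0.000000+0.727273+-0.565657=0.1616
k=2 src: inc=-0.565657, refl=-0.565657·-0.454545=0.2571; V=0.727273+-0.565657+0.257117=0.4187
k=3 load: inc=0.257117, refl=0.257117·-0.777778=-0.2000; V=0.161616+0.257117+-0.199980=0.2188
k=4 src: inc=-0.199980, refl=-0.199980·-0.454545=0.0909; V=0.418733+-0.199980+0.090900=0.3097
k=5 load: inc=0.090900, refl=0.090900·-0.777778=-0.0707; V=0.218753+0.090900+-0.070700=0.2390
k=6 src: inc=-0.070700, refl=-0.070700·-0.454545=0.0321; V=0.309653+-0.070700+0.032136=0.2711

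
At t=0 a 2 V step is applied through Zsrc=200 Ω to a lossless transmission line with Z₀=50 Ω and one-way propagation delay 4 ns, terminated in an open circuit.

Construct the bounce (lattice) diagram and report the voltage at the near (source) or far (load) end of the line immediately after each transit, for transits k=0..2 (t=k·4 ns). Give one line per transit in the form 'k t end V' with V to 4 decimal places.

0 0 source 0.4000
1 4 load 0.8000
2 8 source 1.0400

Γ_L=1.000000, Γ_S=0.600000; launch V₁=2·50/250=0.400000
k=0 src: V=0.4000
k=1 load: inc=0.400000, refl=0.400000·1.000000=0.4000; V=0.000000+0.400000+0.400000=0.8000
k=2 src: inc=0.400000, refl=0.400000·0.600000=0.2400; V=0.400000+0.400000+0.240000=1.0400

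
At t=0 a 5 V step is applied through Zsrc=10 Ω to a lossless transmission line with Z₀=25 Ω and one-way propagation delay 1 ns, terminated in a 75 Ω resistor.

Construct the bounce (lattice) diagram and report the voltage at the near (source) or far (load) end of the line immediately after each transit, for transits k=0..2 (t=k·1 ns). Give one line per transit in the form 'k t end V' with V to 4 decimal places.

0 0 source 3.5714
1 1 load 5.3571
2 2 source 4.5918

Γ_L=0.500000, Γ_S=-0.428571; launch V₁=5·25/35=3.571429
k=0 src: V=3.5714
k=1 load: inc=3.571429, refl=3.571429·0.500000=1.7857; V=0.000000+3.571429+1.785714=5.3571
k=2 src: inc=1.785714, refl=1.785714·-0.428571=-0.7653; V=3.571429+1.785714+-0.765306=4.5918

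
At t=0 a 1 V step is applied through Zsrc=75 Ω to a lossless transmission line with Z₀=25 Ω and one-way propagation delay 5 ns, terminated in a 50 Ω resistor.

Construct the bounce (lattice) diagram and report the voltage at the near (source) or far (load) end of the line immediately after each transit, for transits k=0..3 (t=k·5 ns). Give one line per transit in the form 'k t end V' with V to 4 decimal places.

Γ_L=0.333333, Γ_S=0.500000; launch V₁=1·25/100=0.250000
k=0 src: V=0.2500
k=1 load: inc=0.250000, refl=0.250000·0.333333=0.0833; V=0.000000+0.250000+0.083333=0.3333
k=2 src: inc=0.083333, refl=0.083333·0.500000=0.0417; V=0.250000+0.083333+0.041667=0.3750
k=3 load: inc=0.041667, refl=0.041667·0.333333=0.0139; V=0.333333+0.041667+0.013889=0.3889

0 0 source 0.2500
1 5 load 0.3333
2 10 source 0.3750
3 15 load 0.3889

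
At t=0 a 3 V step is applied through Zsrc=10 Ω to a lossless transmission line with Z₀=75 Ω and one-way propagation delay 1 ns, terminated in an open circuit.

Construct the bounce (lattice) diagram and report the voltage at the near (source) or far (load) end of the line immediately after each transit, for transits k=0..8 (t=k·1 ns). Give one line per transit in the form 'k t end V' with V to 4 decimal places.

Γ_L=1.000000, Γ_S=-0.764706; launch V₁=3·75/85=2.647059
k=0 src: V=2.6471
k=1 load: inc=2.647059, refl=2.647059·1.000000=2.6471; V=0.000000+2.647059+2.647059=5.2941
k=2 src: inc=2.647059, refl=2.647059·-0.764706=-2.0242; V=2.647059+2.647059+-2.024221=3.2699
k=3 load: inc=-2.024221, refl=-2.024221·1.000000=-2.0242; V=5.294118+-2.024221+-2.024221=1.2457
k=4 src: inc=-2.024221, refl=-2.024221·-0.764706=1.5479; V=3.269896+-2.024221+1.547934=2.7936
k=5 load: inc=1.547934, refl=1.547934·1.000000=1.5479; V=1.245675+1.547934+1.547934=4.3415
k=6 src: inc=1.547934, refl=1.547934·-0.764706=-1.1837; V=2.793609+1.547934+-1.183714=3.1578
k=7 load: inc=-1.183714, refl=-1.183714·1.000000=-1.1837; V=4.341543+-1.183714+-1.183714=1.9741
k=8 src: inc=-1.183714, refl=-1.183714·-0.764706=0.9052; V=3.157829+-1.183714+0.905193=2.8793

0 0 source 2.6471
1 1 load 5.2941
2 2 source 3.2699
3 3 load 1.2457
4 4 source 2.7936
5 5 load 4.3415
6 6 source 3.1578
7 7 load 1.9741
8 8 source 2.8793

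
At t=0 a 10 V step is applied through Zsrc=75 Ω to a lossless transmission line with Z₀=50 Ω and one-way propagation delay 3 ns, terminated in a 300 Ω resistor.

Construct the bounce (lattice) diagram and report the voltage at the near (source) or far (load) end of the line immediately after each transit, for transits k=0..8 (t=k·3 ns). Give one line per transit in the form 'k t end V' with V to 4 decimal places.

0 0 source 4.0000
1 3 load 6.8571
2 6 source 7.4286
3 9 load 7.8367
4 12 source 7.9184
5 15 load 7.9767
6 18 source 7.9883
7 21 load 7.9967
8 24 source 7.9983

Γ_L=0.714286, Γ_S=0.200000; launch V₁=10·50/125=4.000000
k=0 src: V=4.0000
k=1 load: inc=4.000000, refl=4.000000·0.714286=2.8571; V=0.000000+4.000000+2.857143=6.8571
k=2 src: inc=2.857143, refl=2.857143·0.200000=0.5714; V=4.000000+2.857143+0.571429=7.4286
k=3 load: inc=0.571429, refl=0.571429·0.714286=0.4082; V=6.857143+0.571429+0.408163=7.8367
k=4 src: inc=0.408163, refl=0.408163·0.200000=0.0816; V=7.428571+0.408163+0.081633=7.9184
k=5 load: inc=0.081633, refl=0.081633·0.714286=0.0583; V=7.836735+0.081633+0.058309=7.9767
k=6 src: inc=0.058309, refl=0.058309·0.200000=0.0117; V=7.918367+0.058309+0.011662=7.9883
k=7 load: inc=0.011662, refl=0.011662·0.714286=0.0083; V=7.976676+0.011662+0.008330=7.9967
k=8 src: inc=0.008330, refl=0.008330·0.200000=0.0017; V=7.988338+0.008330+0.001666=7.9983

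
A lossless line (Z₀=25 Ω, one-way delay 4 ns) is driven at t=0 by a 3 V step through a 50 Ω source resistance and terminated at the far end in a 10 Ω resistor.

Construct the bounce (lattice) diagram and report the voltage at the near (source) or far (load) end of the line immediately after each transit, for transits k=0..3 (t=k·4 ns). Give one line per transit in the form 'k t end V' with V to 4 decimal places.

Γ_L=-0.428571, Γ_S=0.333333; launch V₁=3·25/75=1.000000
k=0 src: V=1.0000
k=1 load: inc=1.000000, refl=1.000000·-0.428571=-0.4286; V=0.000000+1.000000+-0.428571=0.5714
k=2 src: inc=-0.428571, refl=-0.428571·0.333333=-0.1429; V=1.000000+-0.428571+-0.142857=0.4286
k=3 load: inc=-0.142857, refl=-0.142857·-0.428571=0.0612; V=0.571429+-0.142857+0.061224=0.4898

0 0 source 1.0000
1 4 load 0.5714
2 8 source 0.4286
3 12 load 0.4898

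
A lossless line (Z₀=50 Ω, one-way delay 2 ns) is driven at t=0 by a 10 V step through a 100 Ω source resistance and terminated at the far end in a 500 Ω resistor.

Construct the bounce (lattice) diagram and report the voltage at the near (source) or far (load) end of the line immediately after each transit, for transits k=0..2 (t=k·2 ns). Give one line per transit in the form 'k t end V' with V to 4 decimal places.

Γ_L=0.818182, Γ_S=0.333333; launch V₁=10·50/150=3.333333
k=0 src: V=3.3333
k=1 load: inc=3.333333, refl=3.333333·0.818182=2.7273; V=0.000000+3.333333+2.727273=6.0606
k=2 src: inc=2.727273, refl=2.727273·0.333333=0.9091; V=3.333333+2.727273+0.909091=6.9697

0 0 source 3.3333
1 2 load 6.0606
2 4 source 6.9697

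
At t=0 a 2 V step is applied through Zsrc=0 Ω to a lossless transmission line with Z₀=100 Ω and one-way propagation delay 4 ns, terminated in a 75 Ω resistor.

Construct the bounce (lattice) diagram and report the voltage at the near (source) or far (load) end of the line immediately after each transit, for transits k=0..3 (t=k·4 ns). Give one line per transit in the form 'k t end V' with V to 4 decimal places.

0 0 source 2.0000
1 4 load 1.7143
2 8 source 2.0000
3 12 load 1.9592

Γ_L=-0.142857, Γ_S=-1.000000; launch V₁=2·100/100=2.000000
k=0 src: V=2.0000
k=1 load: inc=2.000000, refl=2.000000·-0.142857=-0.2857; V=0.000000+2.000000+-0.285714=1.7143
k=2 src: inc=-0.285714, refl=-0.285714·-1.000000=0.2857; V=2.000000+-0.285714+0.285714=2.0000
k=3 load: inc=0.285714, refl=0.285714·-0.142857=-0.0408; V=1.714286+0.285714+-0.040816=1.9592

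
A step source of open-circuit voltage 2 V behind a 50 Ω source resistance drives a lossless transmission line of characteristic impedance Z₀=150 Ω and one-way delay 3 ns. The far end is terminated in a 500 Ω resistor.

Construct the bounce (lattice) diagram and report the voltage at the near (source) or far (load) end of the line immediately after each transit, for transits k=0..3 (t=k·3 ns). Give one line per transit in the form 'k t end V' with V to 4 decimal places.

0 0 source 1.5000
1 3 load 2.3077
2 6 source 1.9038
3 9 load 1.6864

Γ_L=0.538462, Γ_S=-0.500000; launch V₁=2·150/200=1.500000
k=0 src: V=1.5000
k=1 load: inc=1.500000, refl=1.500000·0.538462=0.8077; V=0.000000+1.500000+0.807692=2.3077
k=2 src: inc=0.807692, refl=0.807692·-0.500000=-0.4038; V=1.500000+0.807692+-0.403846=1.9038
k=3 load: inc=-0.403846, refl=-0.403846·0.538462=-0.2175; V=2.307692+-0.403846+-0.217456=1.6864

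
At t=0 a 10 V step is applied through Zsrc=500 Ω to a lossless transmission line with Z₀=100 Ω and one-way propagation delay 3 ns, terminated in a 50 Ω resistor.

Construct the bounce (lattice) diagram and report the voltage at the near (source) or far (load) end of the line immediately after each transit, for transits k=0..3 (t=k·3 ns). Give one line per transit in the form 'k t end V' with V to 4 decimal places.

Γ_L=-0.333333, Γ_S=0.666667; launch V₁=10·100/600=1.666667
k=0 src: V=1.6667
k=1 load: inc=1.666667, refl=1.666667·-0.333333=-0.5556; V=0.000000+1.666667+-0.555556=1.1111
k=2 src: inc=-0.555556, refl=-0.555556·0.666667=-0.3704; V=1.666667+-0.555556+-0.370370=0.7407
k=3 load: inc=-0.370370, refl=-0.370370·-0.333333=0.1235; V=1.111111+-0.370370+0.123457=0.8642

0 0 source 1.6667
1 3 load 1.1111
2 6 source 0.7407
3 9 load 0.8642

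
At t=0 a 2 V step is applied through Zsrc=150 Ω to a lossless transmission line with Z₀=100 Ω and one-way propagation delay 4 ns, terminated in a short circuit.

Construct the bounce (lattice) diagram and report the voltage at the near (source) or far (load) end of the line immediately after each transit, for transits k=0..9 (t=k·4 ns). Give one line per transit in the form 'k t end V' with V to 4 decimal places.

Γ_L=-1.000000, Γ_S=0.200000; launch V₁=2·100/250=0.800000
k=0 src: V=0.8000
k=1 load: inc=0.800000, refl=0.800000·-1.000000=-0.8000; V=0.000000+0.800000+-0.800000=0.0000
k=2 src: inc=-0.800000, refl=-0.800000·0.200000=-0.1600; V=0.800000+-0.800000+-0.160000=-0.1600
k=3 load: inc=-0.160000, refl=-0.160000·-1.000000=0.1600; V=0.000000+-0.160000+0.160000=0.0000
k=4 src: inc=0.160000, refl=0.160000·0.200000=0.0320; V=-0.160000+0.160000+0.032000=0.0320
k=5 load: inc=0.032000, refl=0.032000·-1.000000=-0.0320; V=0.000000+0.032000+-0.032000=0.0000
k=6 src: inc=-0.032000, refl=-0.032000·0.200000=-0.0064; V=0.032000+-0.032000+-0.006400=-0.0064
k=7 load: inc=-0.006400, refl=-0.006400·-1.000000=0.0064; V=0.000000+-0.006400+0.006400=0.0000
k=8 src: inc=0.006400, refl=0.006400·0.200000=0.0013; V=-0.006400+0.006400+0.001280=0.0013
k=9 load: inc=0.001280, refl=0.001280·-1.000000=-0.0013; V=0.000000+0.001280+-0.001280=0.0000

0 0 source 0.8000
1 4 load 0.0000
2 8 source -0.1600
3 12 load 0.0000
4 16 source 0.0320
5 20 load 0.0000
6 24 source -0.0064
7 28 load 0.0000
8 32 source 0.0013
9 36 load 0.0000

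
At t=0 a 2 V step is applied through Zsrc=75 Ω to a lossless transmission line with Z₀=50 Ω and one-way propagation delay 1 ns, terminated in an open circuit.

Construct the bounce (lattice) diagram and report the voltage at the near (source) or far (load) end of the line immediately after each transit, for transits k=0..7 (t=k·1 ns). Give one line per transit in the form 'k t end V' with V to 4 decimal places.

0 0 source 0.8000
1 1 load 1.6000
2 2 source 1.7600
3 3 load 1.9200
4 4 source 1.9520
5 5 load 1.9840
6 6 source 1.9904
7 7 load 1.9968

Γ_L=1.000000, Γ_S=0.200000; launch V₁=2·50/125=0.800000
k=0 src: V=0.8000
k=1 load: inc=0.800000, refl=0.800000·1.000000=0.8000; V=0.000000+0.800000+0.800000=1.6000
k=2 src: inc=0.800000, refl=0.800000·0.200000=0.1600; V=0.800000+0.800000+0.160000=1.7600
k=3 load: inc=0.160000, refl=0.160000·1.000000=0.1600; V=1.600000+0.160000+0.160000=1.9200
k=4 src: inc=0.160000, refl=0.160000·0.200000=0.0320; V=1.760000+0.160000+0.032000=1.9520
k=5 load: inc=0.032000, refl=0.032000·1.000000=0.0320; V=1.920000+0.032000+0.032000=1.9840
k=6 src: inc=0.032000, refl=0.032000·0.200000=0.0064; V=1.952000+0.032000+0.006400=1.9904
k=7 load: inc=0.006400, refl=0.006400·1.000000=0.0064; V=1.984000+0.006400+0.006400=1.9968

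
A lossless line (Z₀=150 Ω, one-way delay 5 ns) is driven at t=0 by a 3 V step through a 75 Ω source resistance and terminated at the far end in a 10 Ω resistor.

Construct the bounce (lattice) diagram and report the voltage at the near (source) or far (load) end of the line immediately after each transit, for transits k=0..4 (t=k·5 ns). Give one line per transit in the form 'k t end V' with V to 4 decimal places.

0 0 source 2.0000
1 5 load 0.2500
2 10 source 0.8333
3 15 load 0.3229
4 20 source 0.4931

Γ_L=-0.875000, Γ_S=-0.333333; launch V₁=3·150/225=2.000000
k=0 src: V=2.0000
k=1 load: inc=2.000000, refl=2.000000·-0.875000=-1.7500; V=0.000000+2.000000+-1.750000=0.2500
k=2 src: inc=-1.750000, refl=-1.750000·-0.333333=0.5833; V=2.000000+-1.750000+0.583333=0.8333
k=3 load: inc=0.583333, refl=0.583333·-0.875000=-0.5104; V=0.250000+0.583333+-0.510417=0.3229
k=4 src: inc=-0.510417, refl=-0.510417·-0.333333=0.1701; V=0.833333+-0.510417+0.170139=0.4931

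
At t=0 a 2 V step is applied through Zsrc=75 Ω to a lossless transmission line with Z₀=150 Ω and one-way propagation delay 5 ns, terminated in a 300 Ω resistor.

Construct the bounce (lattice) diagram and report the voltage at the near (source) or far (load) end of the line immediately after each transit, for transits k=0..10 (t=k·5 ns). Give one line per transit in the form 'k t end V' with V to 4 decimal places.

Γ_L=0.333333, Γ_S=-0.333333; launch V₁=2·150/225=1.333333
k=0 src: V=1.3333
k=1 load: inc=1.333333, refl=1.333333·0.333333=0.4444; V=0.000000+1.333333+0.444444=1.7778
k=2 src: inc=0.444444, refl=0.444444·-0.333333=-0.1481; V=1.333333+0.444444+-0.148148=1.6296
k=3 load: inc=-0.148148, refl=-0.148148·0.333333=-0.0494; V=1.777778+-0.148148+-0.049383=1.5802
k=4 src: inc=-0.049383, refl=-0.049383·-0.333333=0.0165; V=1.629630+-0.049383+0.016461=1.5967
k=5 load: inc=0.016461, refl=0.016461·0.333333=0.0055; V=1.580247+0.016461+0.005487=1.6022
k=6 src: inc=0.005487, refl=0.005487·-0.333333=-0.0018; V=1.596708+0.005487+-0.001829=1.6004
k=7 load: inc=-0.001829, refl=-0.001829·0.333333=-0.0006; V=1.602195+-0.001829+-0.000610=1.5998
k=8 src: inc=-0.000610, refl=-0.000610·-0.333333=0.0002; V=1.600366+-0.000610+0.000203=1.6000
k=9 load: inc=0.000203, refl=0.000203·0.333333=0.0001; V=1.599756+0.000203+0.000068=1.6000
k=10 src: inc=0.000068, refl=0.000068·-0.333333=-0.0000; V=1.599959+0.000068+-0.000023=1.6000

0 0 source 1.3333
1 5 load 1.7778
2 10 source 1.6296
3 15 load 1.5802
4 20 source 1.5967
5 25 load 1.6022
6 30 source 1.6004
7 35 load 1.5998
8 40 source 1.6000
9 45 load 1.6000
10 50 source 1.6000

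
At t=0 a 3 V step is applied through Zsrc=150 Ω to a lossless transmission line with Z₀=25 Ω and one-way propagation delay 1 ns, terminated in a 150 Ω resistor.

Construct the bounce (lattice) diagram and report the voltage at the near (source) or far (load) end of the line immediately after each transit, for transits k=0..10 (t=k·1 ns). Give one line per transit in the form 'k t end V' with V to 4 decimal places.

Γ_L=0.714286, Γ_S=0.714286; launch V₁=3·25/175=0.428571
k=0 src: V=0.4286
k=1 load: inc=0.428571, refl=0.428571·0.714286=0.3061; V=0.000000+0.428571+0.306122=0.7347
k=2 src: inc=0.306122, refl=0.306122·0.714286=0.2187; V=0.428571+0.306122+0.218659=0.9534
k=3 load: inc=0.218659, refl=0.218659·0.714286=0.1562; V=0.734694+0.218659+0.156185=1.1095
k=4 src: inc=0.156185, refl=0.156185·0.714286=0.1116; V=0.953353+0.156185+0.111561=1.2211
k=5 load: inc=0.111561, refl=0.111561·0.714286=0.0797; V=1.109538+0.111561+0.079686=1.3008
k=6 src: inc=0.079686, refl=0.079686·0.714286=0.0569; V=1.221098+0.079686+0.056919=1.3577
k=7 load: inc=0.056919, refl=0.056919·0.714286=0.0407; V=1.300785+0.056919+0.040656=1.3984
k=8 src: inc=0.040656, refl=0.040656·0.714286=0.0290; V=1.357703+0.040656+0.029040=1.4274
k=9 load: inc=0.029040, refl=0.029040·0.714286=0.0207; V=1.398359+0.029040+0.020743=1.4481
k=10 src: inc=0.020743, refl=0.020743·0.714286=0.0148; V=1.427400+0.020743+0.014816=1.4630

0 0 source 0.4286
1 1 load 0.7347
2 2 source 0.9534
3 3 load 1.1095
4 4 source 1.2211
5 5 load 1.3008
6 6 source 1.3577
7 7 load 1.3984
8 8 source 1.4274
9 9 load 1.4481
10 10 source 1.4630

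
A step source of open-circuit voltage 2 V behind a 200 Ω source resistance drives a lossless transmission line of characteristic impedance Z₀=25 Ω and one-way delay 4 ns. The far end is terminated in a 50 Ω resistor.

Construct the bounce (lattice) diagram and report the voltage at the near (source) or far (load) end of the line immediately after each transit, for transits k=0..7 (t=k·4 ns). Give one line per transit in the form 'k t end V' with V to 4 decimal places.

0 0 source 0.2222
1 4 load 0.2963
2 8 source 0.3539
3 12 load 0.3731
4 16 source 0.3881
5 20 load 0.3930
6 24 source 0.3969
7 28 load 0.3982

Γ_L=0.333333, Γ_S=0.777778; launch V₁=2·25/225=0.222222
k=0 src: V=0.2222
k=1 load: inc=0.222222, refl=0.222222·0.333333=0.0741; V=0.000000+0.222222+0.074074=0.2963
k=2 src: inc=0.074074, refl=0.074074·0.777778=0.0576; V=0.222222+0.074074+0.057613=0.3539
k=3 load: inc=0.057613, refl=0.057613·0.333333=0.0192; V=0.296296+0.057613+0.019204=0.3731
k=4 src: inc=0.019204, refl=0.019204·0.777778=0.0149; V=0.353909+0.019204+0.014937=0.3881
k=5 load: inc=0.014937, refl=0.014937·0.333333=0.0050; V=0.373114+0.014937+0.004979=0.3930
k=6 src: inc=0.004979, refl=0.004979·0.777778=0.0039; V=0.388051+0.004979+0.003872=0.3969
k=7 load: inc=0.003872, refl=0.003872·0.333333=0.0013; V=0.393030+0.003872+0.001291=0.3982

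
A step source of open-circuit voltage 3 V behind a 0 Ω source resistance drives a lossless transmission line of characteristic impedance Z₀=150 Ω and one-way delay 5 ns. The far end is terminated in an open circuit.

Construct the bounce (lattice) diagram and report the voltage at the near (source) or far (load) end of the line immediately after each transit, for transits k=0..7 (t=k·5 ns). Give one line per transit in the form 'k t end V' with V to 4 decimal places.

0 0 source 3.0000
1 5 load 6.0000
2 10 source 3.0000
3 15 load 0.0000
4 20 source 3.0000
5 25 load 6.0000
6 30 source 3.0000
7 35 load 0.0000

Γ_L=1.000000, Γ_S=-1.000000; launch V₁=3·150/150=3.000000
k=0 src: V=3.0000
k=1 load: inc=3.000000, refl=3.000000·1.000000=3.0000; V=0.000000+3.000000+3.000000=6.0000
k=2 src: inc=3.000000, refl=3.000000·-1.000000=-3.0000; V=3.000000+3.000000+-3.000000=3.0000
k=3 load: inc=-3.000000, refl=-3.000000·1.000000=-3.0000; V=6.000000+-3.000000+-3.000000=0.0000
k=4 src: inc=-3.000000, refl=-3.000000·-1.000000=3.0000; V=3.000000+-3.000000+3.000000=3.0000
k=5 load: inc=3.000000, refl=3.000000·1.000000=3.0000; V=0.000000+3.000000+3.000000=6.0000
k=6 src: inc=3.000000, refl=3.000000·-1.000000=-3.0000; V=3.000000+3.000000+-3.000000=3.0000
k=7 load: inc=-3.000000, refl=-3.000000·1.000000=-3.0000; V=6.000000+-3.000000+-3.000000=0.0000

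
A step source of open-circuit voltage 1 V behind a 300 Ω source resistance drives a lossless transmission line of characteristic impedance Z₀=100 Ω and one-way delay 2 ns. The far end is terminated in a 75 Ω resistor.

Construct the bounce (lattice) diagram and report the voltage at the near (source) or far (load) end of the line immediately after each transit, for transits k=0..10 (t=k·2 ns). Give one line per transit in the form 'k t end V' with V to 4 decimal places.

Γ_L=-0.142857, Γ_S=0.500000; launch V₁=1·100/400=0.250000
k=0 src: V=0.2500
k=1 load: inc=0.250000, refl=0.250000·-0.142857=-0.0357; V=0.000000+0.250000+-0.035714=0.2143
k=2 src: inc=-0.035714, refl=-0.035714·0.500000=-0.0179; V=0.250000+-0.035714+-0.017857=0.1964
k=3 load: inc=-0.017857, refl=-0.017857·-0.142857=0.0026; V=0.214286+-0.017857+0.002551=0.1990
k=4 src: inc=0.002551, refl=0.002551·0.500000=0.0013; V=0.196429+0.002551+0.001276=0.2003
k=5 load: inc=0.001276, refl=0.001276·-0.142857=-0.0002; V=0.198980+0.001276+-0.000182=0.2001
k=6 src: inc=-0.000182, refl=-0.000182·0.500000=-0.0001; V=0.200255+-0.000182+-0.000091=0.2000
k=7 load: inc=-0.000091, refl=-0.000091·-0.142857=0.0000; V=0.200073+-0.000091+0.000013=0.2000
k=8 src: inc=0.000013, refl=0.000013·0.500000=0.0000; V=0.199982+0.000013+0.000007=0.2000
k=9 load: inc=0.000007, refl=0.000007·-0.142857=-0.0000; V=0.199995+0.000007+-0.000001=0.2000
k=10 src: inc=-0.000001, refl=-0.000001·0.500000=-0.0000; V=0.200001+-0.000001+-0.000000=0.2000

0 0 source 0.2500
1 2 load 0.2143
2 4 source 0.1964
3 6 load 0.1990
4 8 source 0.2003
5 10 load 0.2001
6 12 source 0.2000
7 14 load 0.2000
8 16 source 0.2000
9 18 load 0.2000
10 20 source 0.2000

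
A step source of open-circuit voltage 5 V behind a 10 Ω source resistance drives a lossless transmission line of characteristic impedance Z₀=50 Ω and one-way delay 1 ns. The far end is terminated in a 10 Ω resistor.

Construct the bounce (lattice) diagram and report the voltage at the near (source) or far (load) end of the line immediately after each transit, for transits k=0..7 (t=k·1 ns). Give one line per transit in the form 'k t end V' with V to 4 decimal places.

0 0 source 4.1667
1 1 load 1.3889
2 2 source 3.2407
3 3 load 2.0062
4 4 source 2.8292
5 5 load 2.2805
6 6 source 2.6463
7 7 load 2.4025

Γ_L=-0.666667, Γ_S=-0.666667; launch V₁=5·50/60=4.166667
k=0 src: V=4.1667
k=1 load: inc=4.166667, refl=4.166667·-0.666667=-2.7778; V=0.000000+4.166667+-2.777778=1.3889
k=2 src: inc=-2.777778, refl=-2.777778·-0.666667=1.8519; V=4.166667+-2.777778+1.851852=3.2407
k=3 load: inc=1.851852, refl=1.851852·-0.666667=-1.2346; V=1.388889+1.851852+-1.234568=2.0062
k=4 src: inc=-1.234568, refl=-1.234568·-0.666667=0.8230; V=3.240741+-1.234568+0.823045=2.8292
k=5 load: inc=0.823045, refl=0.823045·-0.666667=-0.5487; V=2.006173+0.823045+-0.548697=2.2805
k=6 src: inc=-0.548697, refl=-0.548697·-0.666667=0.3658; V=2.829218+-0.548697+0.365798=2.6463
k=7 load: inc=0.365798, refl=0.365798·-0.666667=-0.2439; V=2.280521+0.365798+-0.243865=2.4025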